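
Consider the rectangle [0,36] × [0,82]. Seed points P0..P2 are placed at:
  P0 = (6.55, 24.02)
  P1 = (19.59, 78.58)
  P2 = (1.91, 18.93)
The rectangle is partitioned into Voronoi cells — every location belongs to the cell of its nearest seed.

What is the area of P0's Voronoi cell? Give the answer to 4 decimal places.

Area of P0's cell: 1452.4361

1. box [0,36]×[0,82]: [(0, 0) (36, 0) (36, 82) (0, 82)]
2. ⊥bis P0·P1 via (13.07,51.3): [(0, 54.4238) (0, 0) (36, 0) (36, 45.8197)]  |A|=1804.3818
3. ⊥bis P0·P2 via (4.23,21.475): [(0, 54.4238) (0, 25.331) (27.7877, 0) (36, 0) (36, 45.8197)]  |A|=1452.4361
4. canonical 5-gon: [(0, 54.4238) (0, 25.331) (27.7877, 0) (36, 0) (36, 45.8197)]
5. shoelace: 1452.4361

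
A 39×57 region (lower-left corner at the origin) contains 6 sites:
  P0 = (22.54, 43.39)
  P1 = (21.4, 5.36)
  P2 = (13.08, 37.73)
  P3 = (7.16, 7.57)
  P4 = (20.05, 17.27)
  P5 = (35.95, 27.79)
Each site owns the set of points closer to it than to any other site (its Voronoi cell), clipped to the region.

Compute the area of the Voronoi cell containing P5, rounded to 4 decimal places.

Area of P5's cell: 296.2734

1. box [0,39]×[0,57]: [(0, 0) (39, 0) (39, 57) (0, 57)]
2. ⊥bis P5·P0 via (29.245,35.59): [(0, 10.4505) (0, 0) (39, 0) (39, 43.9755)]  |A|=1061.3089
3. ⊥bis P5·P1 via (28.675,16.575): [(16.3929, 24.5422) (39, 9.8773) (39, 43.9755)]  |A|=385.4301
4. ⊥bis P5·P2 via (24.515,32.76): [(23.6574, 30.7868) (19.9425, 22.2396) (39, 9.8773) (39, 43.9755)]  |A|=365.9838
5. ⊥bis P5·P3 via (21.555,17.68): [(23.6574, 30.7868) (19.9425, 22.2396) (39, 9.8773) (39, 43.9755)]  |A|=365.9838
6. ⊥bis P5·P4 via (28,22.53): [(23.6574, 30.7868) (23.2132, 29.7648) (34.395, 12.8645) (39, 9.8773) (39, 43.9755)]  |A|=296.2734
7. canonical 5-gon: [(23.6574, 30.7868) (23.2132, 29.7648) (34.395, 12.8645) (39, 9.8773) (39, 43.9755)]
8. shoelace: 296.2734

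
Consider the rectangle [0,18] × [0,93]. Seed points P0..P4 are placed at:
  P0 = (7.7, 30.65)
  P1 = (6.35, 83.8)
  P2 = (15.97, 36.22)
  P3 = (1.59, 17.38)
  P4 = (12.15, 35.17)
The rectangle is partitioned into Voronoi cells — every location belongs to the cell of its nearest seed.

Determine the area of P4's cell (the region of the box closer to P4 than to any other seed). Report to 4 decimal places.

1. box [0,18]×[0,93]: [(0, 0) (18, 0) (18, 93) (0, 93)]
2. ⊥bis P4·P0 via (9.925,32.91): [(0, 42.6813) (18, 24.9601) (18, 93) (0, 93)]  |A|=1065.2279
3. ⊥bis P4·P1 via (9.25,59.485): [(0, 58.3818) (0, 42.6813) (18, 24.9601) (18, 60.5286)]  |A|=461.4211
4. ⊥bis P4·P2 via (14.06,35.695): [(7.5758, 59.2853) (0, 58.3818) (0, 42.6813) (16.6437, 26.2954)]  |A|=259.7151
5. ⊥bis P4·P3 via (6.87,26.275): [(7.5758, 59.2853) (0, 58.3818) (0, 42.6813) (16.6437, 26.2954)]  |A|=259.7151
6. canonical 4-gon: [(7.5758, 59.2853) (0, 58.3818) (0, 42.6813) (16.6437, 26.2954)]
7. shoelace: 259.7151

Area of P4's cell: 259.7151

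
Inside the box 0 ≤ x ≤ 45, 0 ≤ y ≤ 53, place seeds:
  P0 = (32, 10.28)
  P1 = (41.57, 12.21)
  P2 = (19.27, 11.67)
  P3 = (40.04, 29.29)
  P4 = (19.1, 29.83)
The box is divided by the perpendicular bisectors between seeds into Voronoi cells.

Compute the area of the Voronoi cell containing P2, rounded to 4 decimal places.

1. box [0,45]×[0,53]: [(0, 0) (45, 0) (45, 53) (0, 53)]
2. ⊥bis P2·P0 via (25.635,10.975): [(0, 0) (24.4366, 0) (30.2237, 53) (0, 53)]  |A|=1448.5
3. ⊥bis P2·P1 via (30.42,11.94): [(0, 0) (24.4366, 0) (29.5706, 47.0181) (29.4257, 53) (0, 53)]  |A|=1446.1131
4. ⊥bis P2·P3 via (29.655,20.48): [(0, 0) (24.4366, 0) (27.0129, 23.5944) (2.067, 53) (0, 53)]  |A|=1034.5174
5. ⊥bis P2·P4 via (19.185,20.75): [(0, 20.5704) (0, 0) (24.4366, 0) (26.71, 20.8204)]  |A|=529.1088
6. canonical 4-gon: [(0, 20.5704) (0, 0) (24.4366, 0) (26.71, 20.8204)]
7. shoelace: 529.1088

Area of P2's cell: 529.1088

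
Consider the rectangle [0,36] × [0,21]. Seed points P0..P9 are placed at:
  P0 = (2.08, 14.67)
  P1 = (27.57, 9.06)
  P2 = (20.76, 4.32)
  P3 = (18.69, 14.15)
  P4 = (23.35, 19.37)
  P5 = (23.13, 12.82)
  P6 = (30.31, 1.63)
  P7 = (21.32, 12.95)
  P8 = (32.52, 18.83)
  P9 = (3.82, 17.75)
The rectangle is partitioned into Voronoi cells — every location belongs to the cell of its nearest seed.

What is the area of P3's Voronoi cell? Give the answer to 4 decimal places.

Area of P3's cell: 105.9897

1. box [0,36]×[0,21]: [(0, 0) (36, 0) (36, 21) (0, 21)]
2. ⊥bis P3·P0 via (10.385,14.41): [(9.9339, 0) (36, 0) (36, 21) (10.5913, 21)]  |A|=540.4856
3. ⊥bis P3·P1 via (23.13,11.605): [(9.9339, 0) (16.478, 0) (28.5152, 21) (10.5913, 21)]  |A|=256.9145
4. ⊥bis P3·P2 via (19.725,9.235): [(10.1599, 7.2208) (22.0525, 9.7251) (28.5152, 21) (10.5913, 21)]  |A|=182.4395
5. ⊥bis P3·P4 via (21.02,16.76): [(10.1599, 7.2208) (22.0525, 9.7251) (24.3704, 13.769) (16.2705, 21) (10.5913, 21)]  |A|=138.1688
6. ⊥bis P3·P5 via (20.91,13.485): [(10.1599, 7.2208) (19.631, 9.2152) (21.7072, 16.1465) (16.2705, 21) (10.5913, 21)]  |A|=122.166
7. ⊥bis P3·P6 via (24.5,7.89): [(10.1599, 7.2208) (19.631, 9.2152) (21.7072, 16.1465) (16.2705, 21) (10.5913, 21)]  |A|=122.166
8. ⊥bis P3·P7 via (20.005,13.55): [(10.1599, 7.2208) (17.8567, 8.8416) (21.3395, 16.4748) (16.2705, 21) (10.5913, 21)]  |A|=114.4295
9. ⊥bis P3·P8 via (25.605,16.49): [(10.1599, 7.2208) (17.8567, 8.8416) (21.3395, 16.4748) (16.2705, 21) (10.5913, 21)]  |A|=114.4295
10. ⊥bis P3·P9 via (11.255,15.95): [(10.3112, 12.0514) (10.1599, 7.2208) (17.8567, 8.8416) (21.3395, 16.4748) (16.2705, 21) (12.4776, 21)]  |A|=105.9897
11. canonical 6-gon: [(10.3112, 12.0514) (10.1599, 7.2208) (17.8567, 8.8416) (21.3395, 16.4748) (16.2705, 21) (12.4776, 21)]
12. shoelace: 105.9897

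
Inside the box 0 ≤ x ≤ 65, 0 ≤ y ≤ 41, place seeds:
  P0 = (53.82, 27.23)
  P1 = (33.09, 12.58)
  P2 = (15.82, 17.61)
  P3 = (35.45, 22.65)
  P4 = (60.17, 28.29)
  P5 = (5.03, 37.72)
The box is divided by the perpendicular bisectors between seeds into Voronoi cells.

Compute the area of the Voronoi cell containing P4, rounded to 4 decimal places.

Area of P4's cell: 278.5169

1. box [0,65]×[0,41]: [(0, 0) (65, 0) (65, 41) (0, 41)]
2. ⊥bis P4·P0 via (56.995,27.76): [(61.629, 0) (65, 0) (65, 41) (54.7849, 41)]  |A|=278.5169
3. ⊥bis P4·P1 via (46.63,20.435): [(61.629, 0) (65, 0) (65, 41) (54.7849, 41)]  |A|=278.5169
4. ⊥bis P4·P2 via (37.995,22.95): [(61.629, 0) (65, 0) (65, 41) (54.7849, 41)]  |A|=278.5169
5. ⊥bis P4·P3 via (47.81,25.47): [(61.629, 0) (65, 0) (65, 41) (54.7849, 41)]  |A|=278.5169
6. ⊥bis P4·P5 via (32.6,33.005): [(61.629, 0) (65, 0) (65, 41) (54.7849, 41)]  |A|=278.5169
7. canonical 4-gon: [(61.629, 0) (65, 0) (65, 41) (54.7849, 41)]
8. shoelace: 278.5169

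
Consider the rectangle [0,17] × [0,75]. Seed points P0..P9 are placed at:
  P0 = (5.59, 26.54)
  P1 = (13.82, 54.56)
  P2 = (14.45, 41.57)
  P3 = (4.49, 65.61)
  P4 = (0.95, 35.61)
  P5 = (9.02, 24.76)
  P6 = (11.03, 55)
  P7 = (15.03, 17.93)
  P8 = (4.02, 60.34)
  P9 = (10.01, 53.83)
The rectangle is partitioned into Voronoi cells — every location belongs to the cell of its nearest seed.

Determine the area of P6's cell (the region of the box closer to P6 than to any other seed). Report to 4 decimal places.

Area of P6's cell: 34.7446

1. box [0,17]×[0,75]: [(0, 0) (17, 0) (17, 75) (0, 75)]
2. ⊥bis P6·P0 via (8.31,40.77): [(0, 42.3584) (17, 39.1089) (17, 75) (0, 75)]  |A|=582.5274
3. ⊥bis P6·P1 via (12.425,54.78): [(0, 42.3584) (10.1598, 40.4164) (15.6138, 75) (0, 75)]  |A|=435.8064
4. ⊥bis P6·P2 via (12.74,48.285): [(0, 45.0407) (11.3447, 47.9297) (15.6138, 75) (0, 75)]  |A|=381.2746
5. ⊥bis P6·P3 via (7.76,60.305): [(0, 55.5217) (0, 45.0407) (11.3447, 47.9297) (13.8925, 64.085)]  |A|=160.762
6. ⊥bis P6·P4 via (5.99,45.305): [(0, 55.5217) (0, 48.4189) (4.3618, 46.1514) (11.3447, 47.9297) (13.8925, 64.085)]  |A|=153.3945
7. ⊥bis P6·P5 via (10.025,39.88): [(0, 55.5217) (0, 48.4189) (4.3618, 46.1514) (11.3447, 47.9297) (13.8925, 64.085)]  |A|=153.3945
8. ⊥bis P6·P7 via (13.03,36.465): [(0, 55.5217) (0, 48.4189) (4.3618, 46.1514) (11.3447, 47.9297) (13.8925, 64.085)]  |A|=153.3945
9. ⊥bis P6·P8 via (7.525,57.67): [(11.1011, 62.3644) (0.3423, 48.241) (4.3618, 46.1514) (11.3447, 47.9297) (13.8925, 64.085)]  |A|=110.5959
10. ⊥bis P6·P9 via (10.52,54.415): [(11.1011, 62.3644) (7.2302, 57.283) (12.1441, 52.9991) (13.8925, 64.085)]  |A|=34.7446
11. canonical 4-gon: [(11.1011, 62.3644) (7.2302, 57.283) (12.1441, 52.9991) (13.8925, 64.085)]
12. shoelace: 34.7446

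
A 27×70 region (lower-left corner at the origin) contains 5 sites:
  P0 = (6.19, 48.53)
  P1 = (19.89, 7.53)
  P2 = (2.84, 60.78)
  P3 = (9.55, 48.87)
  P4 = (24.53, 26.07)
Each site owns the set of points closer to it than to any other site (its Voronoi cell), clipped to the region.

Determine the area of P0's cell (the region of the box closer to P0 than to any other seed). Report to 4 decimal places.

1. box [0,27]×[0,70]: [(0, 0) (27, 0) (27, 70) (0, 70)]
2. ⊥bis P0·P1 via (13.04,28.03): [(0, 23.6727) (27, 32.6947) (27, 70) (0, 70)]  |A|=1129.0399
3. ⊥bis P0·P2 via (4.515,54.655): [(0, 53.4203) (0, 23.6727) (27, 32.6947) (27, 60.804)]  |A|=781.0672
4. ⊥bis P0·P3 via (7.87,48.7): [(7.1933, 55.3874) (0, 53.4203) (0, 23.6727) (10.0623, 27.035)]  |A|=254.4598
5. ⊥bis P0·P4 via (15.36,37.3): [(9.5072, 32.5208) (7.1933, 55.3874) (0, 53.4203) (0, 24.7576)]  |A|=220.7698
6. canonical 4-gon: [(9.5072, 32.5208) (7.1933, 55.3874) (0, 53.4203) (0, 24.7576)]
7. shoelace: 220.7698

Area of P0's cell: 220.7698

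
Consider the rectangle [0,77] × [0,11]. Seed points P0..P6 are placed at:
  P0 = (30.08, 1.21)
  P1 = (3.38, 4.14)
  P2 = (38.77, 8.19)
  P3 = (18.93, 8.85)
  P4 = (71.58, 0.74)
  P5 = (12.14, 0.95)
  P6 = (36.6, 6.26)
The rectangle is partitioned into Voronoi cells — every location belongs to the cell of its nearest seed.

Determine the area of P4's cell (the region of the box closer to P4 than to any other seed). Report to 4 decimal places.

1. box [0,77]×[0,11]: [(0, 0) (77, 0) (77, 11) (0, 11)]
2. ⊥bis P4·P0 via (50.83,0.975): [(50.819, 0) (77, 0) (77, 11) (50.9435, 11)]  |A|=287.3063
3. ⊥bis P4·P1 via (37.48,2.44): [(50.819, 0) (77, 0) (77, 11) (50.9435, 11)]  |A|=287.3063
4. ⊥bis P4·P2 via (55.175,4.465): [(54.1612, 0) (77, 0) (77, 11) (56.6589, 11)]  |A|=237.4899
5. ⊥bis P4·P3 via (45.255,4.795): [(54.1612, 0) (77, 0) (77, 11) (56.6589, 11)]  |A|=237.4899
6. ⊥bis P4·P5 via (41.86,0.845): [(54.1612, 0) (77, 0) (77, 11) (56.6589, 11)]  |A|=237.4899
7. ⊥bis P4·P6 via (54.09,3.5): [(54.1612, 0) (77, 0) (77, 11) (56.6589, 11)]  |A|=237.4899
8. canonical 4-gon: [(54.1612, 0) (77, 0) (77, 11) (56.6589, 11)]
9. shoelace: 237.4899

Area of P4's cell: 237.4899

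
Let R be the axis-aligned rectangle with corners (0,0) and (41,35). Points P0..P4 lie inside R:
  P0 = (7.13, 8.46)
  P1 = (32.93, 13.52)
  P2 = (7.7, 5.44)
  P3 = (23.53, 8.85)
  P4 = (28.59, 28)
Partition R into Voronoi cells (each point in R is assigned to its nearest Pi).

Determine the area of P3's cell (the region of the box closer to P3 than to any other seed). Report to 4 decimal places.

Area of P3's cell: 264.8166

1. box [0,41]×[0,35]: [(0, 0) (41, 0) (41, 35) (0, 35)]
2. ⊥bis P3·P0 via (15.33,8.655): [(15.5358, 0) (41, 0) (41, 35) (14.7035, 35)]  |A|=905.8118
3. ⊥bis P3·P1 via (28.23,11.185): [(15.5358, 0) (33.7868, 0) (16.3985, 35) (14.7035, 35)]  |A|=349.0547
4. ⊥bis P3·P2 via (15.615,7.145): [(15.335, 8.4448) (17.1541, 0) (33.7868, 0) (16.3985, 35) (14.7035, 35)]  |A|=342.2216
5. ⊥bis P3·P4 via (26.06,18.425): [(15.0283, 21.3399) (15.335, 8.4448) (17.1541, 0) (33.7868, 0) (24.4175, 18.859)]  |A|=264.8166
6. canonical 5-gon: [(15.0283, 21.3399) (15.335, 8.4448) (17.1541, 0) (33.7868, 0) (24.4175, 18.859)]
7. shoelace: 264.8166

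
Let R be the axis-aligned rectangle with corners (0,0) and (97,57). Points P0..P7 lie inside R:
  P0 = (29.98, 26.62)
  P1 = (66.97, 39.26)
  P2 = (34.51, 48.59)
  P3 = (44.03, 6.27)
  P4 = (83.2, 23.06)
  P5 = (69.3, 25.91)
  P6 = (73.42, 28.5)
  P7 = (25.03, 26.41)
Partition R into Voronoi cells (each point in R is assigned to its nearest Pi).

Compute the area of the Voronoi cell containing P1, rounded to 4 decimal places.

1. box [0,97]×[0,57]: [(0, 0) (97, 0) (97, 57) (0, 57)]
2. ⊥bis P1·P0 via (48.475,32.94): [(59.7311, 0) (97, 0) (97, 57) (40.2534, 57)]  |A|=2679.444
3. ⊥bis P1·P2 via (50.74,43.925): [(47.9903, 34.3585) (59.7311, 0) (97, 0) (97, 57) (54.4982, 57)]  |A|=2518.1821
4. ⊥bis P1·P3 via (55.5,22.765): [(47.9903, 34.3585) (50.8461, 26.0011) (88.2383, 0) (97, 0) (97, 57) (54.4982, 57)]  |A|=2147.5712
5. ⊥bis P1·P4 via (75.085,31.16): [(47.9903, 34.3585) (50.8461, 26.0011) (62.1145, 18.1655) (97, 53.1156) (97, 57) (54.4982, 57)]  |A|=1141.51
6. ⊥bis P1·P5 via (68.135,32.585): [(47.9903, 34.3585) (49.696, 29.3668) (78.2736, 34.3545) (97, 53.1156) (97, 57) (54.4982, 57)]  |A|=936.03
7. ⊥bis P1·P6 via (70.195,33.88): [(47.9903, 34.3585) (49.696, 29.3668) (67.9934, 32.5603) (89.1286, 45.2296) (97, 53.1156) (97, 57) (54.4982, 57)]  |A|=889.8693
8. ⊥bis P1·P7 via (46,32.835): [(47.9903, 34.3585) (49.696, 29.3668) (67.9934, 32.5603) (89.1286, 45.2296) (97, 53.1156) (97, 57) (54.4982, 57)]  |A|=889.8693
9. canonical 7-gon: [(47.9903, 34.3585) (49.696, 29.3668) (67.9934, 32.5603) (89.1286, 45.2296) (97, 53.1156) (97, 57) (54.4982, 57)]
10. shoelace: 889.8693

Area of P1's cell: 889.8693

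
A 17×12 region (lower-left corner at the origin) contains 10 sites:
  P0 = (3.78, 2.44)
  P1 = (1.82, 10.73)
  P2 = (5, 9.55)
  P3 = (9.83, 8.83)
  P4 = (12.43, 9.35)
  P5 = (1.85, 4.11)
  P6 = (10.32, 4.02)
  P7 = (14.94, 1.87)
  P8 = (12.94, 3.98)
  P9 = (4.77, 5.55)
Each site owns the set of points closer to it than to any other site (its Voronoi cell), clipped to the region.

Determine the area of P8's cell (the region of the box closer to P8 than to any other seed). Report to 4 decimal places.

Area of P8's cell: 19.0386

1. box [0,17]×[0,12]: [(0, 0) (17, 0) (17, 12) (0, 12)]
2. ⊥bis P8·P0 via (8.36,3.21): [(8.8997, 0) (17, 0) (17, 12) (6.8822, 12)]  |A|=109.3087
3. ⊥bis P8·P1 via (7.38,7.355): [(7.6017, 7.7203) (8.8997, 0) (17, 0) (17, 12) (10.1996, 12)]  |A|=102.21
4. ⊥bis P8·P2 via (8.97,6.765): [(7.9958, 5.3763) (8.8997, 0) (17, 0) (17, 12) (12.6424, 12)]  |A|=90.2317
5. ⊥bis P8·P3 via (11.385,6.405): [(8.1695, 4.3431) (8.8997, 0) (17, 0) (17, 10.0055)]  |A|=61.7673
6. ⊥bis P8·P4 via (12.685,6.665): [(11.6349, 6.5653) (8.1695, 4.3431) (8.8997, 0) (17, 0) (17, 7.0748)]  |A|=53.9055
7. ⊥bis P8·P5 via (7.395,4.045): [(11.6349, 6.5653) (8.1695, 4.3431) (8.8997, 0) (17, 0) (17, 7.0748)]  |A|=53.9055
8. ⊥bis P8·P6 via (11.63,4): [(11.6692, 6.5685) (11.5689, 0) (17, 0) (17, 7.0748)]  |A|=36.6942
9. ⊥bis P8·P7 via (13.94,2.925): [(11.6692, 6.5685) (11.5794, 0.6875) (17, 5.8255) (17, 7.0748)]  |A|=19.0386
10. ⊥bis P8·P9 via (8.855,4.765): [(11.6692, 6.5685) (11.5794, 0.6875) (17, 5.8255) (17, 7.0748)]  |A|=19.0386
11. canonical 4-gon: [(11.6692, 6.5685) (11.5794, 0.6875) (17, 5.8255) (17, 7.0748)]
12. shoelace: 19.0386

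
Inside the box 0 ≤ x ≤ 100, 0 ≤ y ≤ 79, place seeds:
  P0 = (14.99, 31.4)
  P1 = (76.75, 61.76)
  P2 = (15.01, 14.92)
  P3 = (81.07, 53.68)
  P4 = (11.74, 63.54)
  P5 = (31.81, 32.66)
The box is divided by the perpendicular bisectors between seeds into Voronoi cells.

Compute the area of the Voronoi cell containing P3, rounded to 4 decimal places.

1. box [0,100]×[0,79]: [(0, 0) (100, 0) (100, 79) (0, 79)]
2. ⊥bis P3·P0 via (48.03,42.54): [(62.3731, 0) (100, 0) (100, 79) (35.7369, 79)]  |A|=4024.656
3. ⊥bis P3·P1 via (78.91,57.72): [(48.41, 41.4131) (62.3731, 0) (100, 0) (100, 68.9958)]  |A|=2558.8715
4. ⊥bis P3·P2 via (48.04,34.3): [(48.41, 41.4131) (54.5481, 23.208) (68.1652, 0) (100, 0) (100, 68.9958)]  |A|=2491.6603
5. ⊥bis P3·P4 via (46.405,58.61): [(48.41, 41.4131) (54.5481, 23.208) (68.1652, 0) (100, 0) (100, 68.9958)]  |A|=2491.6603
6. ⊥bis P3·P5 via (56.44,43.17): [(55.5588, 45.2352) (74.8613, 0) (100, 0) (100, 68.9958)]  |A|=2101.7072
7. canonical 4-gon: [(55.5588, 45.2352) (74.8613, 0) (100, 0) (100, 68.9958)]
8. shoelace: 2101.7072

Area of P3's cell: 2101.7072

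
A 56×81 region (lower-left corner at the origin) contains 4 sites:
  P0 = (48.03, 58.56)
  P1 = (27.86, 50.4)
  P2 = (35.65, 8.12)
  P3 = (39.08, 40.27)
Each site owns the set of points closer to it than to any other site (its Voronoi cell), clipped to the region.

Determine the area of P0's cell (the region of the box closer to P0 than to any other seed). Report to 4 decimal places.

Area of P0's cell: 741.3696

1. box [0,56]×[0,81]: [(0, 0) (56, 0) (56, 81) (0, 81)]
2. ⊥bis P0·P1 via (37.945,54.48): [(56, 9.8514) (56, 81) (27.216, 81)]  |A|=1023.9693
3. ⊥bis P0·P2 via (41.84,33.34): [(47.0109, 32.0709) (56, 29.8646) (56, 81) (27.216, 81)]  |A|=934.0188
4. ⊥bis P0·P3 via (43.555,49.415): [(39.1152, 51.5876) (56, 43.3252) (56, 81) (27.216, 81)]  |A|=741.3696
5. canonical 4-gon: [(39.1152, 51.5876) (56, 43.3252) (56, 81) (27.216, 81)]
6. shoelace: 741.3696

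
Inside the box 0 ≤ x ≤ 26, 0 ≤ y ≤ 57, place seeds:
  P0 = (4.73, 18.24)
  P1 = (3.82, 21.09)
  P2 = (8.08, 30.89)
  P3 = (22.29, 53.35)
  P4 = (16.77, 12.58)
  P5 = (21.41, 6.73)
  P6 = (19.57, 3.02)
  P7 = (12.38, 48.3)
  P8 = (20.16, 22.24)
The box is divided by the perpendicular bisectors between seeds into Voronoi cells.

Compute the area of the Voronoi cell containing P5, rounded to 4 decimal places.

1. box [0,26]×[0,57]: [(0, 0) (26, 0) (26, 57) (0, 57)]
2. ⊥bis P5·P0 via (13.07,12.485): [(4.4548, 0) (26, 0) (26, 31.2228)]  |A|=336.3518
3. ⊥bis P5·P1 via (12.615,13.91): [(21.9101, 25.2959) (4.4548, 0) (26, 0) (26, 30.3057)]  |A|=334.4763
4. ⊥bis P5·P2 via (14.745,18.81): [(19.0881, 21.2062) (4.4548, 0) (26, 0) (26, 25.0198)]  |A|=314.9144
5. ⊥bis P5·P3 via (21.85,30.04): [(19.0881, 21.2062) (4.4548, 0) (26, 0) (26, 25.0198)]  |A|=314.9144
6. ⊥bis P5·P4 via (19.09,9.655): [(6.9172, 0) (26, 0) (26, 15.1358)]  |A|=144.4162
7. ⊥bis P5·P6 via (20.49,4.875): [(15.9207, 7.1412) (26, 2.1423) (26, 15.1358)]  |A|=65.4828
8. ⊥bis P5·P7 via (16.895,27.515): [(15.9207, 7.1412) (26, 2.1423) (26, 15.1358)]  |A|=65.4828
9. ⊥bis P5·P8 via (20.785,14.485): [(25.6766, 14.8792) (15.9207, 7.1412) (26, 2.1423) (26, 14.9053)]  |A|=65.4456
10. canonical 4-gon: [(25.6766, 14.8792) (15.9207, 7.1412) (26, 2.1423) (26, 14.9053)]
11. shoelace: 65.4456

Area of P5's cell: 65.4456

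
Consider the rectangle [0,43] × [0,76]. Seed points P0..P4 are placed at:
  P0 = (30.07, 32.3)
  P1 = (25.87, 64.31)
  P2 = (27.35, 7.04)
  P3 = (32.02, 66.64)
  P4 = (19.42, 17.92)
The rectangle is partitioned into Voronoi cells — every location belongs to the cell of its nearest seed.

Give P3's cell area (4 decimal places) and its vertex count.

1. box [0,43]×[0,76]: [(0, 0) (43, 0) (43, 76) (0, 76)]
2. ⊥bis P3·P0 via (31.045,49.47): [(0, 51.2329) (43, 48.7911) (43, 76) (0, 76)]  |A|=1117.4834
3. ⊥bis P3·P1 via (28.945,65.475): [(35.0958, 49.24) (43, 48.7911) (43, 76) (24.9575, 76)]  |A|=348.9409
4. ⊥bis P3·P2 via (29.685,36.84): [(35.0958, 49.24) (43, 48.7911) (43, 76) (24.9575, 76)]  |A|=348.9409
5. ⊥bis P3·P4 via (25.72,42.28): [(35.0958, 49.24) (43, 48.7911) (43, 76) (24.9575, 76)]  |A|=348.9409
6. canonical 4-gon: [(35.0958, 49.24) (43, 48.7911) (43, 76) (24.9575, 76)]
7. shoelace: 348.9409

Area of P3's cell: 348.9409 (4 vertices)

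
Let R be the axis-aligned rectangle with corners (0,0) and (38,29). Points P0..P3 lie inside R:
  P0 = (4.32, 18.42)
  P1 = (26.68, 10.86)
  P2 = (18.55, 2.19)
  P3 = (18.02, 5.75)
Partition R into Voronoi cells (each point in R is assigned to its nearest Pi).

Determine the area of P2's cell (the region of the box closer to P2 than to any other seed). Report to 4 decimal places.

1. box [0,38]×[0,29]: [(0, 0) (38, 0) (38, 29) (0, 29)]
2. ⊥bis P2·P0 via (11.435,10.305): [(0, 0.2791) (0, 0) (38, 0) (38, 29) (32.7575, 29)]  |A|=631.5872
3. ⊥bis P2·P1 via (22.615,6.525): [(15.1295, 13.5443) (0, 0.2791) (0, 0) (29.5734, 0)]  |A|=202.3862
4. ⊥bis P2·P3 via (18.285,3.97): [(24.3731, 4.8764) (1.3308, 1.4459) (0, 0.2791) (0, 0) (29.5734, 0)]  |A|=86.6673
5. canonical 5-gon: [(24.3731, 4.8764) (1.3308, 1.4459) (0, 0.2791) (0, 0) (29.5734, 0)]
6. shoelace: 86.6673

Area of P2's cell: 86.6673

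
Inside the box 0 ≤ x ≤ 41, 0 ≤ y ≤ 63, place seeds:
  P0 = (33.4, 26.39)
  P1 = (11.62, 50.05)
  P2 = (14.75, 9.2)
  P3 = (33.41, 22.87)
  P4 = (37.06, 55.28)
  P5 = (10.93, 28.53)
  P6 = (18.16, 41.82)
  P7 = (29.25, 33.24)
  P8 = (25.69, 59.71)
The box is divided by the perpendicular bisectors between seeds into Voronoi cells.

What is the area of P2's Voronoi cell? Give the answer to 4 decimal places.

1. box [0,41]×[0,63]: [(0, 0) (41, 0) (41, 63) (0, 63)]
2. ⊥bis P2·P0 via (24.075,17.795): [(0, 43.9148) (0, 0) (40.4769, 0)]  |A|=888.7675
3. ⊥bis P2·P1 via (13.185,29.625): [(13.172, 29.624) (0, 28.6147) (0, 0) (40.4769, 0)]  |A|=788.0014
4. ⊥bis P2·P3 via (24.08,16.035): [(17.8159, 24.5857) (13.172, 29.624) (0, 28.6147) (0, 0) (35.827, 0)]  |A|=730.8401
5. ⊥bis P2·P4 via (25.905,32.24): [(17.8159, 24.5857) (13.172, 29.624) (0, 28.6147) (0, 0) (35.827, 0)]  |A|=730.8401
6. ⊥bis P2·P5 via (12.84,18.865): [(20.8475, 20.4474) (0, 16.3276) (0, 0) (35.827, 0)]  |A|=536.4795
7. ⊥bis P2·P6 via (16.455,25.51): [(20.8475, 20.4474) (0, 16.3276) (0, 0) (35.827, 0)]  |A|=536.4795
8. ⊥bis P2·P7 via (22,21.22): [(20.8475, 20.4474) (0, 16.3276) (0, 0) (35.827, 0)]  |A|=536.4795
9. ⊥bis P2·P8 via (20.22,34.455): [(20.8475, 20.4474) (0, 16.3276) (0, 0) (35.827, 0)]  |A|=536.4795
10. canonical 4-gon: [(20.8475, 20.4474) (0, 16.3276) (0, 0) (35.827, 0)]
11. shoelace: 536.4795

Area of P2's cell: 536.4795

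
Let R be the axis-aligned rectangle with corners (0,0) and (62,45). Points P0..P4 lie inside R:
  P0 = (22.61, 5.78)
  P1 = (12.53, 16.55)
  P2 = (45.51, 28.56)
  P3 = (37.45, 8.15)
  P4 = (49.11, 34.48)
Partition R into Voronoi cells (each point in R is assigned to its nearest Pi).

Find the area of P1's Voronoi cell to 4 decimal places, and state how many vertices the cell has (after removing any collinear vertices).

1. box [0,62]×[0,45]: [(0, 0) (62, 0) (62, 45) (0, 45)]
2. ⊥bis P1·P0 via (17.57,11.165): [(0, 0) (5.6407, 0) (53.7211, 45) (0, 45)]  |A|=1335.6408
3. ⊥bis P1·P2 via (29.02,22.555): [(0, 0) (5.6407, 0) (29.2029, 22.0527) (20.8464, 45) (0, 45)]  |A|=958.4477
4. ⊥bis P1·P3 via (24.99,12.35): [(0, 0) (5.6407, 0) (27.8262, 20.7641) (28.7135, 23.3965) (20.8464, 45) (0, 45)]  |A|=957.2073
5. ⊥bis P1·P4 via (30.82,25.515): [(0, 0) (5.6407, 0) (27.8262, 20.7641) (28.7135, 23.3965) (20.8464, 45) (0, 45)]  |A|=957.2073
6. canonical 6-gon: [(0, 0) (5.6407, 0) (27.8262, 20.7641) (28.7135, 23.3965) (20.8464, 45) (0, 45)]
7. shoelace: 957.2073

Area of P1's cell: 957.2073 (6 vertices)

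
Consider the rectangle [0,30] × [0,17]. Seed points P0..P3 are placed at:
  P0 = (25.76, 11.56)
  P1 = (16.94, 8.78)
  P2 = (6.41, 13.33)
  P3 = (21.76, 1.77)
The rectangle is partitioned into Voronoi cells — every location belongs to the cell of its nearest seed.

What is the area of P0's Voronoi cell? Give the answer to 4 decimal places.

Area of P0's cell: 102.3684

1. box [0,30]×[0,17]: [(0, 0) (30, 0) (30, 17) (0, 17)]
2. ⊥bis P0·P1 via (21.35,10.17): [(24.5555, 0) (30, 0) (30, 17) (19.1972, 17)]  |A|=138.1017
3. ⊥bis P0·P2 via (16.085,12.445): [(24.5555, 0) (30, 0) (30, 17) (19.1972, 17)]  |A|=138.1017
4. ⊥bis P0·P3 via (23.76,6.665): [(22.2618, 7.2771) (30, 4.1155) (30, 17) (19.1972, 17)]  |A|=102.3684
5. canonical 4-gon: [(22.2618, 7.2771) (30, 4.1155) (30, 17) (19.1972, 17)]
6. shoelace: 102.3684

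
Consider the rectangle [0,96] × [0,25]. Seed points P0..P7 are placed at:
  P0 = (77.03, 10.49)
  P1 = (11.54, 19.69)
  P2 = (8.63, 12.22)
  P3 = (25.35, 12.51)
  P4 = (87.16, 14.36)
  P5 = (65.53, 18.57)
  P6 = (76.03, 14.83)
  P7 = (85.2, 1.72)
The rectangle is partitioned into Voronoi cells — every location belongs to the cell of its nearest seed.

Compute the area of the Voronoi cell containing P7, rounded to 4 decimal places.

1. box [0,96]×[0,25]: [(0, 0) (96, 0) (96, 25) (0, 25)]
2. ⊥bis P7·P0 via (81.115,6.105): [(74.5617, 0) (96, 0) (96, 19.9716)]  |A|=214.0795
3. ⊥bis P7·P1 via (48.37,10.705): [(74.5617, 0) (96, 0) (96, 19.9716)]  |A|=214.0795
4. ⊥bis P7·P2 via (46.915,6.97): [(74.5617, 0) (96, 0) (96, 19.9716)]  |A|=214.0795
5. ⊥bis P7·P3 via (55.275,7.115): [(74.5617, 0) (96, 0) (96, 19.9716)]  |A|=214.0795
6. ⊥bis P7·P4 via (86.18,8.04): [(83.6185, 8.4372) (74.5617, 0) (96, 0) (96, 6.5173)]  |A|=130.7867
7. ⊥bis P7·P5 via (75.365,10.145): [(83.6185, 8.4372) (74.5617, 0) (96, 0) (96, 6.5173)]  |A|=130.7867
8. ⊥bis P7·P6 via (80.615,8.275): [(83.6185, 8.4372) (74.5617, 0) (96, 0) (96, 6.5173)]  |A|=130.7867
9. canonical 4-gon: [(83.6185, 8.4372) (74.5617, 0) (96, 0) (96, 6.5173)]
10. shoelace: 130.7867

Area of P7's cell: 130.7867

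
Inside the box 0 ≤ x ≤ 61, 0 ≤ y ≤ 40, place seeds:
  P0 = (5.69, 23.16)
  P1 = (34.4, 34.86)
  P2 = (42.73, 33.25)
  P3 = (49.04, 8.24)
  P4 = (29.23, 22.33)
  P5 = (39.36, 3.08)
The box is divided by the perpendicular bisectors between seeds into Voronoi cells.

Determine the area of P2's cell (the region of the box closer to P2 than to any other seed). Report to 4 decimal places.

1. box [0,61]×[0,40]: [(0, 0) (61, 0) (61, 40) (0, 40)]
2. ⊥bis P2·P0 via (24.21,28.205): [(31.8933, 0) (61, 0) (61, 40) (20.9969, 40)]  |A|=1382.1956
3. ⊥bis P2·P1 via (38.565,34.055): [(31.9829, 0) (61, 0) (61, 40) (39.714, 40)]  |A|=1006.0605
4. ⊥bis P2·P3 via (45.885,20.745): [(35.4854, 18.1212) (61, 24.5585) (61, 40) (39.714, 40)]  |A|=429.8481
5. ⊥bis P2·P4 via (35.98,27.79): [(37.0891, 26.4189) (42.3916, 19.8636) (61, 24.5585) (61, 40) (39.714, 40)]  |A|=402.5926
6. ⊥bis P2·P5 via (41.045,18.165): [(37.0891, 26.4189) (42.3916, 19.8636) (61, 24.5585) (61, 40) (39.714, 40)]  |A|=402.5926
7. canonical 5-gon: [(37.0891, 26.4189) (42.3916, 19.8636) (61, 24.5585) (61, 40) (39.714, 40)]
8. shoelace: 402.5926

Area of P2's cell: 402.5926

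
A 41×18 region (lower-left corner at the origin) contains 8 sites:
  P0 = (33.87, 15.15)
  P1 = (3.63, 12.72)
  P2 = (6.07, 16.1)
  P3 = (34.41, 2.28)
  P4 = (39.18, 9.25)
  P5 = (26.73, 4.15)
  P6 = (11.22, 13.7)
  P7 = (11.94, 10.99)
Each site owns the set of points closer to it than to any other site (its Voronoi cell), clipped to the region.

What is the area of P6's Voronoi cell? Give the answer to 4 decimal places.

Area of P6's cell: 63.6215

1. box [0,41]×[0,18]: [(0, 0) (41, 0) (41, 18) (0, 18)]
2. ⊥bis P6·P0 via (22.545,14.425): [(0, 0) (23.4685, 0) (22.3161, 18) (0, 18)]  |A|=412.0613
3. ⊥bis P6·P1 via (7.425,13.21): [(9.1306, 0) (23.4685, 0) (22.3161, 18) (6.8065, 18)]  |A|=268.6268
4. ⊥bis P6·P2 via (8.645,14.9): [(7.5188, 12.4834) (9.1306, 0) (23.4685, 0) (22.3161, 18) (10.0897, 18)]  |A|=259.571
5. ⊥bis P6·P3 via (22.815,7.99): [(7.5188, 12.4834) (9.1306, 0) (18.8803, 0) (22.9406, 8.2451) (22.3161, 18) (10.0897, 18)]  |A|=240.656
6. ⊥bis P6·P4 via (25.2,11.475): [(7.5188, 12.4834) (9.1306, 0) (18.8803, 0) (22.9406, 8.2451) (22.3161, 18) (10.0897, 18)]  |A|=240.656
7. ⊥bis P6·P5 via (18.975,8.925): [(7.5188, 12.4834) (9.1306, 0) (13.4796, 0) (22.5277, 14.6949) (22.3161, 18) (10.0897, 18)]  |A|=186.1782
8. ⊥bis P6·P7 via (11.58,12.345): [(7.5188, 12.4834) (7.6708, 11.3064) (22.4926, 15.2443) (22.3161, 18) (10.0897, 18)]  |A|=63.6215
9. canonical 5-gon: [(7.5188, 12.4834) (7.6708, 11.3064) (22.4926, 15.2443) (22.3161, 18) (10.0897, 18)]
10. shoelace: 63.6215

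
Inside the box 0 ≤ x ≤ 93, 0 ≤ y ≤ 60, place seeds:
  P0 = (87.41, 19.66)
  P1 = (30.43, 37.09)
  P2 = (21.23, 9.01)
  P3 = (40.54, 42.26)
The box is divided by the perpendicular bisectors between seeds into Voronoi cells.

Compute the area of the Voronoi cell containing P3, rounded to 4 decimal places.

1. box [0,93]×[0,60]: [(0, 0) (93, 0) (93, 60) (0, 60)]
2. ⊥bis P3·P0 via (63.975,30.96): [(0, 0) (49.0466, 0) (77.9776, 60) (0, 60)]  |A|=3810.7262
3. ⊥bis P3·P1 via (35.485,39.675): [(52.3114, 6.7708) (77.9776, 60) (25.0913, 60)]  |A|=1407.5476
4. ⊥bis P3·P2 via (30.885,25.635): [(47.6409, 15.904) (54.73, 11.7869) (77.9776, 60) (25.0913, 60)]  |A|=1384.7888
5. canonical 4-gon: [(47.6409, 15.904) (54.73, 11.7869) (77.9776, 60) (25.0913, 60)]
6. shoelace: 1384.7888

Area of P3's cell: 1384.7888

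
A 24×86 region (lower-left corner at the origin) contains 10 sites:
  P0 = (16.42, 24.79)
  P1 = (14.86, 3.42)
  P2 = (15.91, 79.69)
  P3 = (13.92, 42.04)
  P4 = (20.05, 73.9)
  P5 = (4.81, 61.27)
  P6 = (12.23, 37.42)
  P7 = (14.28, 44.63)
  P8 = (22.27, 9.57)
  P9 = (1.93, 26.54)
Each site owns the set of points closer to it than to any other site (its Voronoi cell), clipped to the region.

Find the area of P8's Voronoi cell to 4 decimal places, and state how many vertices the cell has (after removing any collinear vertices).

Area of P8's cell: 113.8469 (4 vertices)

1. box [0,24]×[0,86]: [(0, 0) (24, 0) (24, 86) (0, 86)]
2. ⊥bis P8·P0 via (19.345,17.18): [(0, 9.7445) (0, 0) (24, 0) (24, 18.9692)]  |A|=344.5645
3. ⊥bis P8·P1 via (18.565,6.495): [(12.0303, 14.3685) (23.9556, 0) (24, 0) (24, 18.9692)]  |A|=113.8469
4. ⊥bis P8·P2 via (19.09,44.63): [(12.0303, 14.3685) (23.9556, 0) (24, 0) (24, 18.9692)]  |A|=113.8469
5. ⊥bis P8·P3 via (18.095,25.805): [(12.0303, 14.3685) (23.9556, 0) (24, 0) (24, 18.9692)]  |A|=113.8469
6. ⊥bis P8·P4 via (21.16,41.735): [(12.0303, 14.3685) (23.9556, 0) (24, 0) (24, 18.9692)]  |A|=113.8469
7. ⊥bis P8·P5 via (13.54,35.42): [(12.0303, 14.3685) (23.9556, 0) (24, 0) (24, 18.9692)]  |A|=113.8469
8. ⊥bis P8·P6 via (17.25,23.495): [(12.0303, 14.3685) (23.9556, 0) (24, 0) (24, 18.9692)]  |A|=113.8469
9. ⊥bis P8·P7 via (18.275,27.1): [(12.0303, 14.3685) (23.9556, 0) (24, 0) (24, 18.9692)]  |A|=113.8469
10. ⊥bis P8·P9 via (12.1,18.055): [(12.0303, 14.3685) (23.9556, 0) (24, 0) (24, 18.9692)]  |A|=113.8469
11. canonical 4-gon: [(12.0303, 14.3685) (23.9556, 0) (24, 0) (24, 18.9692)]
12. shoelace: 113.8469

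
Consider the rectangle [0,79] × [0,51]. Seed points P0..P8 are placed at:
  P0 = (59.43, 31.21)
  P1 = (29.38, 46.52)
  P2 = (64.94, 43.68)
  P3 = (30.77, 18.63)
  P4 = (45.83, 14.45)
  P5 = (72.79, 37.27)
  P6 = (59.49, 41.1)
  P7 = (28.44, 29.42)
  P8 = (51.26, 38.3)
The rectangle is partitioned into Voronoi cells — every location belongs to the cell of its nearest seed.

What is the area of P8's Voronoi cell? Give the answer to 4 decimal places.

Area of P8's cell: 304.6500

1. box [0,79]×[0,51]: [(0, 0) (79, 0) (79, 51) (0, 51)]
2. ⊥bis P8·P0 via (55.345,34.755): [(0, 0) (25.1843, 0) (69.4426, 51) (0, 51)]  |A|=2412.9848
3. ⊥bis P8·P1 via (40.32,42.41): [(24.3872, 0) (25.1843, 0) (69.4426, 51) (43.5471, 51)]  |A|=680.6598
4. ⊥bis P8·P2 via (58.1,40.99): [(24.3872, 0) (25.1843, 0) (58.9282, 38.884) (54.1633, 51) (43.5471, 51)]  |A|=588.0985
5. ⊥bis P8·P3 via (41.015,28.465): [(36.7501, 32.9077) (45.6744, 23.6113) (58.9282, 38.884) (54.1633, 51) (43.5471, 51)]  |A|=374.3837
6. ⊥bis P8·P4 via (48.545,26.375): [(36.7501, 32.9077) (41.4764, 27.9843) (48.1507, 26.4648) (58.9282, 38.884) (54.1633, 51) (43.5471, 51)]  |A|=362.98
7. ⊥bis P8·P5 via (62.025,37.785): [(36.7501, 32.9077) (41.4764, 27.9843) (48.1507, 26.4648) (58.9282, 38.884) (54.1633, 51) (43.5471, 51)]  |A|=362.98
8. ⊥bis P8·P6 via (55.375,39.7): [(36.7501, 32.9077) (41.4764, 27.9843) (48.1507, 26.4648) (56.5751, 36.1725) (51.5305, 51) (43.5471, 51)]  |A|=322.746
9. ⊥bis P8·P7 via (39.85,33.86): [(38.4548, 37.4453) (42.2006, 27.8195) (48.1507, 26.4648) (56.5751, 36.1725) (51.5305, 51) (43.5471, 51)]  |A|=304.65
10. canonical 6-gon: [(38.4548, 37.4453) (42.2006, 27.8195) (48.1507, 26.4648) (56.5751, 36.1725) (51.5305, 51) (43.5471, 51)]
11. shoelace: 304.65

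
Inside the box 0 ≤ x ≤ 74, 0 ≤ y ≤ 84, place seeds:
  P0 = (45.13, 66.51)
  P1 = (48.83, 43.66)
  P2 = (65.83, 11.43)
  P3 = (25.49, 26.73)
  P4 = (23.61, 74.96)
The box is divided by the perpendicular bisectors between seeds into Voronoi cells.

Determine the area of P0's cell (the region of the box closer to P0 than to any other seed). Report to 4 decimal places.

Area of P0's cell: 1130.7440

1. box [0,74]×[0,84]: [(0, 0) (74, 0) (74, 84) (0, 84)]
2. ⊥bis P0·P1 via (46.98,55.085): [(0, 47.4777) (74, 59.4602) (74, 84) (0, 84)]  |A|=2259.2953
3. ⊥bis P0·P2 via (55.48,38.97): [(0, 47.4777) (74, 59.4602) (74, 84) (0, 84)]  |A|=2259.2953
4. ⊥bis P0·P3 via (35.31,46.62): [(0, 64.0531) (25.2811, 51.5714) (74, 59.4602) (74, 84) (0, 84)]  |A|=2049.7733
5. ⊥bis P0·P4 via (34.37,70.735): [(26.9515, 51.8419) (74, 59.4602) (74, 84) (39.5786, 84)]  |A|=1130.744
6. canonical 4-gon: [(26.9515, 51.8419) (74, 59.4602) (74, 84) (39.5786, 84)]
7. shoelace: 1130.744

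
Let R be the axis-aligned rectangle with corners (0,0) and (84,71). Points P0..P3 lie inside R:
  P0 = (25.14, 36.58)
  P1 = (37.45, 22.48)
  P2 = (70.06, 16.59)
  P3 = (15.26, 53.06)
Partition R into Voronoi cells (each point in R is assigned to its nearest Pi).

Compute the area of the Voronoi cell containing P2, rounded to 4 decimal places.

1. box [0,84]×[0,71]: [(0, 0) (84, 0) (84, 71) (0, 71)]
2. ⊥bis P2·P0 via (47.6,26.585): [(35.7693, 0) (84, 0) (84, 71) (67.3653, 71)]  |A|=2302.7221
3. ⊥bis P2·P1 via (53.755,19.535): [(60.103, 54.6808) (50.2266, 0) (84, 0) (84, 71) (67.3653, 71)]  |A|=1907.4541
4. ⊥bis P2·P3 via (42.66,34.825): [(60.103, 54.6808) (50.2266, 0) (84, 0) (84, 71) (67.3653, 71)]  |A|=1907.4541
5. canonical 5-gon: [(60.103, 54.6808) (50.2266, 0) (84, 0) (84, 71) (67.3653, 71)]
6. shoelace: 1907.4541

Area of P2's cell: 1907.4541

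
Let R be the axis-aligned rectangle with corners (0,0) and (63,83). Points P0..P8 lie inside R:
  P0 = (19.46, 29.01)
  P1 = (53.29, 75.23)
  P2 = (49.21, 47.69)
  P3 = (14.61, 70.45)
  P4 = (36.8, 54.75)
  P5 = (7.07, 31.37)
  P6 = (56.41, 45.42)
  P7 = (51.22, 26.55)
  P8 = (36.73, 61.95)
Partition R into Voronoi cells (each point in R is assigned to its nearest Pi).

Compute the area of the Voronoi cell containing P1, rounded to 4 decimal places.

1. box [0,63]×[0,83]: [(0, 0) (63, 0) (63, 83) (0, 83)]
2. ⊥bis P1·P0 via (36.375,52.12): [(0, 78.7441) (63, 32.6323) (63, 83) (0, 83)]  |A|=1720.6447
3. ⊥bis P1·P2 via (51.25,61.46): [(0, 78.7441) (16.6011, 66.5932) (63, 59.7193) (63, 83) (0, 83)]  |A|=1092.2416
4. ⊥bis P1·P3 via (33.95,72.84): [(35.0599, 63.8585) (63, 59.7193) (63, 83) (32.6944, 83)]  |A|=615.2794
5. ⊥bis P1·P4 via (45.045,64.99): [(33.8013, 74.0431) (49.0186, 61.7906) (63, 59.7193) (63, 83) (32.6944, 83)]  |A|=545.499
6. ⊥bis P1·P5 via (30.18,53.3): [(33.8013, 74.0431) (49.0186, 61.7906) (63, 59.7193) (63, 83) (32.6944, 83)]  |A|=545.499
7. ⊥bis P1·P6 via (54.85,60.325): [(33.8013, 74.0431) (49.0186, 61.7906) (57.2299, 60.5741) (63, 61.178) (63, 83) (32.6944, 83)]  |A|=541.2905
8. ⊥bis P1·P7 via (52.255,50.89): [(33.8013, 74.0431) (49.0186, 61.7906) (57.2299, 60.5741) (63, 61.178) (63, 83) (32.6944, 83)]  |A|=541.2905
9. ⊥bis P1·P8 via (45.01,68.59): [(50.6574, 61.5478) (57.2299, 60.5741) (63, 61.178) (63, 83) (33.4542, 83)]  |A|=456.376
10. canonical 5-gon: [(50.6574, 61.5478) (57.2299, 60.5741) (63, 61.178) (63, 83) (33.4542, 83)]
11. shoelace: 456.376

Area of P1's cell: 456.3760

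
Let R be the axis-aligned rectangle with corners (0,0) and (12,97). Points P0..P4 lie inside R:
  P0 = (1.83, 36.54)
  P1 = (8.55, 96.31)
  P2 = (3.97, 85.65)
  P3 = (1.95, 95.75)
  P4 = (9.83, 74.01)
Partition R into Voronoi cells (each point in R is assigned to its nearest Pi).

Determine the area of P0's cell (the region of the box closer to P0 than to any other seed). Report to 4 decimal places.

Area of P0's cell: 662.8645

1. box [0,12]×[0,97]: [(0, 0) (12, 0) (12, 97) (0, 97)]
2. ⊥bis P0·P1 via (5.19,66.425): [(0, 67.0085) (0, 0) (12, 0) (12, 65.6593)]  |A|=796.0072
3. ⊥bis P0·P2 via (2.9,61.095): [(0, 61.2214) (0, 0) (12, 0) (12, 60.6985)]  |A|=731.519
4. ⊥bis P0·P3 via (1.89,66.145): [(0, 61.2214) (0, 0) (12, 0) (12, 60.6985)]  |A|=731.519
5. ⊥bis P0·P4 via (5.83,55.275): [(0, 56.5197) (0, 0) (12, 0) (12, 53.9577)]  |A|=662.8645
6. canonical 4-gon: [(0, 56.5197) (0, 0) (12, 0) (12, 53.9577)]
7. shoelace: 662.8645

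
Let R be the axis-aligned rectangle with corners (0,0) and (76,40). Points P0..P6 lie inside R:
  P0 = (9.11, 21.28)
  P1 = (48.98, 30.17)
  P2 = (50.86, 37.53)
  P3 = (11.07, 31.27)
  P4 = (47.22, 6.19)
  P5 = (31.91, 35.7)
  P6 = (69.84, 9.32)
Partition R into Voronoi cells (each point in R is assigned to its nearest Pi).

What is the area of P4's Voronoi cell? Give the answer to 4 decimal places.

1. box [0,76]×[0,40]: [(0, 0) (76, 0) (76, 40) (0, 40)]
2. ⊥bis P4·P0 via (28.165,13.735): [(22.7265, 0) (76, 0) (76, 40) (38.5649, 40)]  |A|=1814.1727
3. ⊥bis P4·P1 via (48.1,18.18): [(30.4383, 19.4763) (22.7265, 0) (76, 0) (76, 16.1323)]  |A|=886.2918
4. ⊥bis P4·P2 via (49.04,21.86): [(30.4383, 19.4763) (22.7265, 0) (76, 0) (76, 16.1323)]  |A|=886.2918
5. ⊥bis P4·P3 via (29.145,18.73): [(30.4383, 19.4763) (22.7265, 0) (76, 0) (76, 16.1323)]  |A|=886.2918
6. ⊥bis P4·P5 via (39.565,20.945): [(35.9538, 19.0715) (28.8106, 15.3656) (22.7265, 0) (76, 0) (76, 16.1323)]  |A|=874.6262
7. ⊥bis P4·P6 via (58.53,7.755): [(57.1797, 17.5136) (35.9538, 19.0715) (28.8106, 15.3656) (22.7265, 0) (59.6031, 0)]  |A|=579.2341
8. canonical 5-gon: [(57.1797, 17.5136) (35.9538, 19.0715) (28.8106, 15.3656) (22.7265, 0) (59.6031, 0)]
9. shoelace: 579.2341

Area of P4's cell: 579.2341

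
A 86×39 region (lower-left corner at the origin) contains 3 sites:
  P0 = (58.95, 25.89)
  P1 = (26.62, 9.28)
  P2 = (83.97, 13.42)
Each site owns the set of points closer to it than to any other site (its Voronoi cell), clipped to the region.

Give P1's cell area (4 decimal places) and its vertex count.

Area of P1's cell: 1630.2445 (4 vertices)

1. box [0,86]×[0,39]: [(0, 0) (86, 0) (86, 39) (0, 39)]
2. ⊥bis P1·P0 via (42.785,17.585): [(0, 0) (51.8195, 0) (31.7827, 39) (0, 39)]  |A|=1630.2445
3. ⊥bis P1·P2 via (55.295,11.35): [(0, 0) (51.8195, 0) (31.7827, 39) (0, 39)]  |A|=1630.2445
4. canonical 4-gon: [(0, 0) (51.8195, 0) (31.7827, 39) (0, 39)]
5. shoelace: 1630.2445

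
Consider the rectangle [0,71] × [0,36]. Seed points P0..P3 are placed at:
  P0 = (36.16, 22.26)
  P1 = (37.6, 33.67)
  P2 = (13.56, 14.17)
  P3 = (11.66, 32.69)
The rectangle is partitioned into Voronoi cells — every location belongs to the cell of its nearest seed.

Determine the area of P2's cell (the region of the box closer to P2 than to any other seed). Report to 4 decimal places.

1. box [0,71]×[0,36]: [(0, 0) (71, 0) (71, 36) (0, 36)]
2. ⊥bis P2·P0 via (24.86,18.215): [(0, 0) (31.3803, 0) (18.4936, 36) (0, 36)]  |A|=897.7306
3. ⊥bis P2·P1 via (25.58,23.92): [(0, 0) (31.3803, 0) (20.636, 30.0151) (15.7813, 36) (0, 36)]  |A|=889.6143
4. ⊥bis P2·P3 via (12.61,23.43): [(0, 22.1363) (0, 0) (31.3803, 0) (22.6254, 24.4575)]  |A|=634.1637
5. canonical 4-gon: [(0, 22.1363) (0, 0) (31.3803, 0) (22.6254, 24.4575)]
6. shoelace: 634.1637

Area of P2's cell: 634.1637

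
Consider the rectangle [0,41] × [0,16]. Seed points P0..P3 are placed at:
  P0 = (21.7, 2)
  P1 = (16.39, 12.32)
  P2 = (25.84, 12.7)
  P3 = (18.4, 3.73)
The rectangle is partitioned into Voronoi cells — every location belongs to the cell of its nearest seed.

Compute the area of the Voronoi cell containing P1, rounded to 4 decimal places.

1. box [0,41]×[0,16]: [(0, 0) (41, 0) (41, 16) (0, 16)]
2. ⊥bis P1·P0 via (19.045,7.16): [(0, 0) (5.1295, 0) (36.2256, 16) (0, 16)]  |A|=330.8407
3. ⊥bis P1·P2 via (21.115,12.51): [(0, 0) (5.1295, 0) (21.2838, 8.3119) (20.9747, 16) (0, 16)]  |A|=272.2158
4. ⊥bis P1·P3 via (17.395,8.025): [(0, 3.9547) (21.259, 8.9291) (20.9747, 16) (0, 16)]  |A|=202.1899
5. canonical 4-gon: [(0, 3.9547) (21.259, 8.9291) (20.9747, 16) (0, 16)]
6. shoelace: 202.1899

Area of P1's cell: 202.1899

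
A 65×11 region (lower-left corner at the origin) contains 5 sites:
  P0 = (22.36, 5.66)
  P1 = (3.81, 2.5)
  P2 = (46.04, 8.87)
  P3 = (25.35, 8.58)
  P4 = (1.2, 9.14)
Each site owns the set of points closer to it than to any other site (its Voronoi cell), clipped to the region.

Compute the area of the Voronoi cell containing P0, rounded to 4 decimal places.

Area of P0's cell: 138.2095

1. box [0,65]×[0,11]: [(0, 0) (65, 0) (65, 11) (0, 11)]
2. ⊥bis P0·P1 via (13.085,4.08): [(13.78, 0) (65, 0) (65, 11) (11.9062, 11)]  |A|=573.7259
3. ⊥bis P0·P2 via (34.2,7.265): [(13.78, 0) (35.1848, 0) (33.6937, 11) (11.9062, 11)]  |A|=237.5577
4. ⊥bis P0·P3 via (23.855,7.12): [(13.78, 0) (30.8083, 0) (20.0658, 11) (11.9062, 11)]  |A|=138.5337
5. ⊥bis P0·P4 via (11.78,7.4): [(12.1432, 9.6085) (13.78, 0) (30.8083, 0) (20.0658, 11) (12.3721, 11)]  |A|=138.2095
6. canonical 5-gon: [(12.1432, 9.6085) (13.78, 0) (30.8083, 0) (20.0658, 11) (12.3721, 11)]
7. shoelace: 138.2095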